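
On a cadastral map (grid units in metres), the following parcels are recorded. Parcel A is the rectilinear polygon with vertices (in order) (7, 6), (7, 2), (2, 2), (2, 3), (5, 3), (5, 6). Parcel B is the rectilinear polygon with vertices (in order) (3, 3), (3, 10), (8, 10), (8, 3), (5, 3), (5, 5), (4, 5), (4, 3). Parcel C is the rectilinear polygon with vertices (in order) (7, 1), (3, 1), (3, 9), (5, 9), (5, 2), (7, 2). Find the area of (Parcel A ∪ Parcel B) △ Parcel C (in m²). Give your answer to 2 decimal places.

|Parcel A ∪ Parcel B| = 38.
|(Parcel A ∪ Parcel B) ∩ Parcel C| = 12.
|(Parcel A ∪ Parcel B) △ Parcel C| = 38 + 18 − 24 = 32.00.

32.00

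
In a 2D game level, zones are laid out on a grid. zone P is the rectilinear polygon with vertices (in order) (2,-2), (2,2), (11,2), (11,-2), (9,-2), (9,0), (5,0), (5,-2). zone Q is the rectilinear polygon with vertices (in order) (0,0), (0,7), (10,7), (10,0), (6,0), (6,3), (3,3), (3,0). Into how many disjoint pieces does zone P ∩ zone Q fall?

2

zone P ∩ zone Q splits into 2 disjoint pieces (area 2, area 8).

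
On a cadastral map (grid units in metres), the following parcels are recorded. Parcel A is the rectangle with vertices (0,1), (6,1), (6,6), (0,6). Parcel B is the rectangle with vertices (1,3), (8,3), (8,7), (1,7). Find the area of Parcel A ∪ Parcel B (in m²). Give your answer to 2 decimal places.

43.00

By inclusion–exclusion:
Individual areas: |Parcel A| = 30, |Parcel B| = 28.
|Parcel A∩Parcel B|: x∈[1,6], y∈[3,6] → 5·3 = 15.
|Parcel A ∪ Parcel B| = 58 − 15 = 43.00.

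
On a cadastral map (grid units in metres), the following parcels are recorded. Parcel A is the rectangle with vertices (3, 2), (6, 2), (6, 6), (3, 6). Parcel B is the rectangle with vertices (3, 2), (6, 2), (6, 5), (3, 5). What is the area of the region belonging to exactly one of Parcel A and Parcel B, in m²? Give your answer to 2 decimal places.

3.00

|Parcel A∩Parcel B|: x∈[3,6], y∈[2,5] → 3·3 = 9.
|Parcel A △ Parcel B| = |Parcel A| + |Parcel B| − 2·|Parcel A∩Parcel B| = 12 + 9 − 18 = 3.00.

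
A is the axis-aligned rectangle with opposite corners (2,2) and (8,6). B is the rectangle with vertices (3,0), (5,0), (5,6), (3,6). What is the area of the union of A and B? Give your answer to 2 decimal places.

28.00

By inclusion–exclusion:
Individual areas: |A| = 24, |B| = 12.
|A∩B|: x∈[3,5], y∈[2,6] → 2·4 = 8.
|A ∪ B| = 36 − 8 = 28.00.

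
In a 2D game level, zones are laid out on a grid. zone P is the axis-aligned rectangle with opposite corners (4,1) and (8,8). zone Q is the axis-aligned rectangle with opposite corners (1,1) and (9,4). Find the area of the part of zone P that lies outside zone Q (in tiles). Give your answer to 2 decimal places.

|zone P∩zone Q|: x∈[4,8], y∈[1,4] → 4·3 = 12.
|zone P| = 28.
|zone P ∖ zone Q| = |zone P| − |zone P∩zone Q| = 28 − 12 = 16.00.

16.00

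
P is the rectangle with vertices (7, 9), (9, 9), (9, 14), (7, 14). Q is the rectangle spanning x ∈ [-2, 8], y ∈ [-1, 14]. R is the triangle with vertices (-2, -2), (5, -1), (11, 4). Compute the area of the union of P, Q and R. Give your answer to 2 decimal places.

159.09

By inclusion–exclusion:
Individual areas: |P| = 10, |Q| = 150, |R| = 14.5.
|P∩Q|: x∈[7,8], y∈[9,14] → 1·5 = 5.
|P∩R| = 0.
|Q∩R| = 10.4103.
|P∩Q∩R| = 0.
|P ∪ Q ∪ R| = 174.5 − 15.4103 + 0 = 159.09.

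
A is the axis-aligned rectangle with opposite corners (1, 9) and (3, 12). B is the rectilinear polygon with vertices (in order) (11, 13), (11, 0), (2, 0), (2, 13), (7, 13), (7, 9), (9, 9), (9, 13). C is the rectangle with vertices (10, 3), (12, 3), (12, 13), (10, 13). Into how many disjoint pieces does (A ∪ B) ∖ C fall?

1

(A ∪ B) ∖ C is a single connected region.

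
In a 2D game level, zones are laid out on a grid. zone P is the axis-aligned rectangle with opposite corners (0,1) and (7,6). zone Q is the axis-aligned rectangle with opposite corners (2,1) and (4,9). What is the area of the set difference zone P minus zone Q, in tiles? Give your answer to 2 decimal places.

|zone P∩zone Q|: x∈[2,4], y∈[1,6] → 2·5 = 10.
|zone P| = 35.
|zone P ∖ zone Q| = |zone P| − |zone P∩zone Q| = 35 − 10 = 25.00.

25.00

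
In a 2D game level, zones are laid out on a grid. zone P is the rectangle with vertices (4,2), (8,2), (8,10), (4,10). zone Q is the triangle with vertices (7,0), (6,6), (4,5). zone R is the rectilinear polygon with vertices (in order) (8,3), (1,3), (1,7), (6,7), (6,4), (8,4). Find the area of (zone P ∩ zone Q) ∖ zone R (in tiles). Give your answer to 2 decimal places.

|zone P ∩ zone Q| = 5.6333.
|(zone P ∩ zone Q) ∩ zone R| = 4.2167.
|(zone P ∩ zone Q) ∖ zone R| = 5.6333 − 4.2167 = 1.42.

1.42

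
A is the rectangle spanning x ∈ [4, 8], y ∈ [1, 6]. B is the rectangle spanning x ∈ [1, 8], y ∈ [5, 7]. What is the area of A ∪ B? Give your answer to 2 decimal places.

30.00

By inclusion–exclusion:
Individual areas: |A| = 20, |B| = 14.
|A∩B|: x∈[4,8], y∈[5,6] → 4·1 = 4.
|A ∪ B| = 34 − 4 = 30.00.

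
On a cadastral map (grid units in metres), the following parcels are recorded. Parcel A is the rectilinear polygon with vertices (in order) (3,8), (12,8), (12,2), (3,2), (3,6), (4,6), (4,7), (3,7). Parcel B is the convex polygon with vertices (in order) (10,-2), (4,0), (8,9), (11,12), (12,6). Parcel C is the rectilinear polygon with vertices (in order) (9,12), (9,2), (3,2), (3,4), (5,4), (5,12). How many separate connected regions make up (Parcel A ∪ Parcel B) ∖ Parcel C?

2

(Parcel A ∪ Parcel B) ∖ Parcel C splits into 2 disjoint pieces (area 44.4444, area 7).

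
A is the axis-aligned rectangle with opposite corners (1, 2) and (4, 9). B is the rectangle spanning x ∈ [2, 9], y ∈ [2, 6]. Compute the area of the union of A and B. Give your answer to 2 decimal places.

41.00

By inclusion–exclusion:
Individual areas: |A| = 21, |B| = 28.
|A∩B|: x∈[2,4], y∈[2,6] → 2·4 = 8.
|A ∪ B| = 49 − 8 = 41.00.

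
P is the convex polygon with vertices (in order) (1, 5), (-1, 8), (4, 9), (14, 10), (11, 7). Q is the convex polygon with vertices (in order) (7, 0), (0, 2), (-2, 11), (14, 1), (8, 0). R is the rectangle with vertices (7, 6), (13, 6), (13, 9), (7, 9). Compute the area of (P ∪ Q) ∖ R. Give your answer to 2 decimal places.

|P ∪ Q| = 98.6061.
|(P ∪ Q) ∩ R| = 11.6.
|(P ∪ Q) ∖ R| = 98.6061 − 11.6 = 87.01.

87.01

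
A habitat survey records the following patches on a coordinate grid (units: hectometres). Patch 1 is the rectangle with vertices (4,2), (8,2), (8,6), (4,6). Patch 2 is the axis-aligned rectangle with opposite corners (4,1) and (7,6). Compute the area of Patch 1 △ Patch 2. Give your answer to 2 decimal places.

|Patch 1∩Patch 2|: x∈[4,7], y∈[2,6] → 3·4 = 12.
|Patch 1 △ Patch 2| = |Patch 1| + |Patch 2| − 2·|Patch 1∩Patch 2| = 16 + 15 − 24 = 7.00.

7.00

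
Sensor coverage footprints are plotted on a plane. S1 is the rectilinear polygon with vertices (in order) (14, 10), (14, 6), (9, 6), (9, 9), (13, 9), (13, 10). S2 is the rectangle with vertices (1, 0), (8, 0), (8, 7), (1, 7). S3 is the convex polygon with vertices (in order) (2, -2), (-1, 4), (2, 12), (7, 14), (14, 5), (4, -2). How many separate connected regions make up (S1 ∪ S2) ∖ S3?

2

(S1 ∪ S2) ∖ S3 splits into 2 disjoint pieces (area 6.8333, area 0.4571).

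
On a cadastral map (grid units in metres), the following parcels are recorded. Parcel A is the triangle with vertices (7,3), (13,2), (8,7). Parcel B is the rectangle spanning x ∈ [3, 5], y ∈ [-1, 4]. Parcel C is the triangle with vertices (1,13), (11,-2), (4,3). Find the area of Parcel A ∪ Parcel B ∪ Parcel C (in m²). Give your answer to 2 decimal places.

By inclusion–exclusion:
Individual areas: |Parcel A| = 12.5, |Parcel B| = 10, |Parcel C| = 27.5.
|Parcel A∩Parcel B| = 0.
|Parcel A∩Parcel C| = 0.2841.
|Parcel B∩Parcel C| = 1.5071.
|Parcel A∩Parcel B∩Parcel C| = 0.
|Parcel A ∪ Parcel B ∪ Parcel C| = 50 − 1.7912 + 0 = 48.21.

48.21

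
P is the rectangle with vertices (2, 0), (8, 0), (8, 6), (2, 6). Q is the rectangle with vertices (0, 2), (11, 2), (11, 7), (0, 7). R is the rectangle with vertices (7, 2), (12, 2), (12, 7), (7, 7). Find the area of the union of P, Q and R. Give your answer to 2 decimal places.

72.00

By inclusion–exclusion:
Individual areas: |P| = 36, |Q| = 55, |R| = 25.
|P∩Q|: x∈[2,8], y∈[2,6] → 6·4 = 24.
|P∩R|: x∈[7,8], y∈[2,6] → 1·4 = 4.
|Q∩R|: x∈[7,11], y∈[2,7] → 4·5 = 20.
|P∩Q∩R| = 4.
|P ∪ Q ∪ R| = 116 − 48 + 4 = 72.00.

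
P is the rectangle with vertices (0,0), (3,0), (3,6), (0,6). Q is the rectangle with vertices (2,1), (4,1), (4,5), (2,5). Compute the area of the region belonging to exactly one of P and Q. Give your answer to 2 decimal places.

|P∩Q|: x∈[2,3], y∈[1,5] → 1·4 = 4.
|P △ Q| = |P| + |Q| − 2·|P∩Q| = 18 + 8 − 8 = 18.00.

18.00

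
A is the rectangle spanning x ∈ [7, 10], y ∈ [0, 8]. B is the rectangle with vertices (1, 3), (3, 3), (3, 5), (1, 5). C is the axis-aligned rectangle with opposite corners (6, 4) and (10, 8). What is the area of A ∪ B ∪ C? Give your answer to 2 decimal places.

By inclusion–exclusion:
Individual areas: |A| = 24, |B| = 4, |C| = 16.
|A∩B| = 0 (no overlap).
|A∩C|: x∈[7,10], y∈[4,8] → 3·4 = 12.
|B∩C| = 0 (no overlap).
|A∩B∩C| = 0.
|A ∪ B ∪ C| = 44 − 12 + 0 = 32.00.

32.00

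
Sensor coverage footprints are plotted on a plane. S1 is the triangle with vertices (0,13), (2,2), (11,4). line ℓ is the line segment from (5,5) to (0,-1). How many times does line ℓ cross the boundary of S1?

1

The segment meets the boundary at (2.614,2.136).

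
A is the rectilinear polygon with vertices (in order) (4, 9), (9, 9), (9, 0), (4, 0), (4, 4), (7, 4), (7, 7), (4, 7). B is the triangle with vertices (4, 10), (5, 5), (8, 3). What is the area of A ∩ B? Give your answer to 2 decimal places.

2.11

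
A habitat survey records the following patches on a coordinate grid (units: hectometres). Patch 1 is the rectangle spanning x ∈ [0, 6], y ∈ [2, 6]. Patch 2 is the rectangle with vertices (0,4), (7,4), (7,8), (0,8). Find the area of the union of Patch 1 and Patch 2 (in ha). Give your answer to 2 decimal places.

40.00

By inclusion–exclusion:
Individual areas: |Patch 1| = 24, |Patch 2| = 28.
|Patch 1∩Patch 2|: x∈[0,6], y∈[4,6] → 6·2 = 12.
|Patch 1 ∪ Patch 2| = 52 − 12 = 40.00.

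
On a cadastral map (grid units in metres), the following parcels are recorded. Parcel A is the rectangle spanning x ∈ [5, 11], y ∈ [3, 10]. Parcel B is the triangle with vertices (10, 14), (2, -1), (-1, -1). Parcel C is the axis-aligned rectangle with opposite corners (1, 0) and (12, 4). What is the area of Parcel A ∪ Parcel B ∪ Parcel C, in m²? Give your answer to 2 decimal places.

89.20

By inclusion–exclusion:
Individual areas: |Parcel A| = 42, |Parcel B| = 22.5, |Parcel C| = 44.
|Parcel A∩Parcel B| = 4.792.
|Parcel A∩Parcel C|: x∈[5,11], y∈[3,4] → 6·1 = 6.
|Parcel B∩Parcel C| = 8.5061.
|Parcel A∩Parcel B∩Parcel C| = 0.
|Parcel A ∪ Parcel B ∪ Parcel C| = 108.5 − 19.2981 + 0 = 89.20.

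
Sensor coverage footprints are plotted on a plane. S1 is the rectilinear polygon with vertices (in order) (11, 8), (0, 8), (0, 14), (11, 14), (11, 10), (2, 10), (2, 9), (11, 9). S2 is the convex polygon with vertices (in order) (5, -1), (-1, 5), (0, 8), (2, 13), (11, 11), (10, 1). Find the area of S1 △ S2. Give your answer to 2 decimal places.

|S1| = 57, |S2| = 117.5, |S1∩S2| = 31.7.
|S1 △ S2| = |S1| + |S2| − 2·|S1∩S2| = 57 + 117.5 − 63.4 = 111.10.

111.10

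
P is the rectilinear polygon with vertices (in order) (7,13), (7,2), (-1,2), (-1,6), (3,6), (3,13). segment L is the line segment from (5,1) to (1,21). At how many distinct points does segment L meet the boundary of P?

2

The segment meets the boundary at (3,11), (4.8,2).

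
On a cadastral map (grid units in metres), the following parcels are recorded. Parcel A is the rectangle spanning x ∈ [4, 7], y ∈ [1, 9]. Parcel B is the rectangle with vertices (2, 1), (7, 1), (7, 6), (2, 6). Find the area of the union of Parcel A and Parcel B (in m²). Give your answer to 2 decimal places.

34.00

By inclusion–exclusion:
Individual areas: |Parcel A| = 24, |Parcel B| = 25.
|Parcel A∩Parcel B|: x∈[4,7], y∈[1,6] → 3·5 = 15.
|Parcel A ∪ Parcel B| = 49 − 15 = 34.00.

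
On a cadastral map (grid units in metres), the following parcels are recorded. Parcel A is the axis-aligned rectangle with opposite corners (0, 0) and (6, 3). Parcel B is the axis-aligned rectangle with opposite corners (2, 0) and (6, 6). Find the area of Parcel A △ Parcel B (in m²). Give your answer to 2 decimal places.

|Parcel A∩Parcel B|: x∈[2,6], y∈[0,3] → 4·3 = 12.
|Parcel A △ Parcel B| = |Parcel A| + |Parcel B| − 2·|Parcel A∩Parcel B| = 18 + 24 − 24 = 18.00.

18.00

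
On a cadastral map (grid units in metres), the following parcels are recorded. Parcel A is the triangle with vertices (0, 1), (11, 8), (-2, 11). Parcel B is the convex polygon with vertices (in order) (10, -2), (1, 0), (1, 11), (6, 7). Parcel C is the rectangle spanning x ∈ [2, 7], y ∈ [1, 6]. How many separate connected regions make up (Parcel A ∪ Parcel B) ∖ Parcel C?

(Parcel A ∪ Parcel B) ∖ Parcel C is a single connected region.

1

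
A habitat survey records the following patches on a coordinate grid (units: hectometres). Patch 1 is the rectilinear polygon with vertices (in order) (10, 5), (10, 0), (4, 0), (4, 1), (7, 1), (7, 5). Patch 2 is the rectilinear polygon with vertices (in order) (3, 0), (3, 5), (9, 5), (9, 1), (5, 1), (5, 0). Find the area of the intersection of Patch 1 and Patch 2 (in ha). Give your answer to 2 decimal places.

9.00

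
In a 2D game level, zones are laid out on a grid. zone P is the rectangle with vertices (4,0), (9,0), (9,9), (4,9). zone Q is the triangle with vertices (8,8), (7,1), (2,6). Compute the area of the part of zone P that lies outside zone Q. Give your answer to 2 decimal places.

27.67

|zone P| = 45, |zone P∩zone Q| = 17.3333.
|zone P ∖ zone Q| = |zone P| − |zone P∩zone Q| = 45 − 17.3333 = 27.67.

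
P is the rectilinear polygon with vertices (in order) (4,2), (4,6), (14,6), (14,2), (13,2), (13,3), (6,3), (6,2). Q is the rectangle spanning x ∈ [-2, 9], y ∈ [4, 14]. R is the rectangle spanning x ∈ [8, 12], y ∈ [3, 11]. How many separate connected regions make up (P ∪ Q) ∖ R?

2

(P ∪ Q) ∖ R splits into 2 disjoint pieces (area 109, area 7).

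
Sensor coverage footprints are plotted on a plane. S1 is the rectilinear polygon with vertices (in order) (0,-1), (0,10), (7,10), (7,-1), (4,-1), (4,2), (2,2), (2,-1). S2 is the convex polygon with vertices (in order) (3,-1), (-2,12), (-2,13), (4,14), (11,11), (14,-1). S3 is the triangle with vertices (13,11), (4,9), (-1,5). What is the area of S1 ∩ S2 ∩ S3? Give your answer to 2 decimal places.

8.94

The intersection is the polygon with vertices (7,8.429), (0.453,5.623), (0.294,6.035), (4,9), (7,9.667).
By the shoelace formula its area is 8.94.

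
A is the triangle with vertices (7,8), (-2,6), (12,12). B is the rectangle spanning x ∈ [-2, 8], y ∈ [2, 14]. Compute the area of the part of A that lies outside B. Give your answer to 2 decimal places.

2.97

|A| = 13, |A∩B| = 10.0286.
|A ∖ B| = |A| − |A∩B| = 13 − 10.0286 = 2.97.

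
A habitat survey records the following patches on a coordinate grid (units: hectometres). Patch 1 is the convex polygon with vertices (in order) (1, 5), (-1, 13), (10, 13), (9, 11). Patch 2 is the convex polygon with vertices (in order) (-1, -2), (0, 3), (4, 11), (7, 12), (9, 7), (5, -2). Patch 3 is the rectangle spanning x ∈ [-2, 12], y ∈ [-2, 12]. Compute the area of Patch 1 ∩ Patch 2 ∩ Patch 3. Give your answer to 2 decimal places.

The intersection is the polygon with vertices (4,11), (7,12), (7.769,10.077), (1,5).
By the shoelace formula its area is 15.96.

15.96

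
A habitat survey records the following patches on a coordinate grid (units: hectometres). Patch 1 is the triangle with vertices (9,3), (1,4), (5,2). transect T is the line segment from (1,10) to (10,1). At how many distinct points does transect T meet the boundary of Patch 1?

The segment meets the boundary at (8.2,2.8), (7.857,3.143).

2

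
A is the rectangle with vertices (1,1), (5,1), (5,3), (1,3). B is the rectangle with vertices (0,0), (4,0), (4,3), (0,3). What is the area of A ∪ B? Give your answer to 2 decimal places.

By inclusion–exclusion:
Individual areas: |A| = 8, |B| = 12.
|A∩B|: x∈[1,4], y∈[1,3] → 3·2 = 6.
|A ∪ B| = 20 − 6 = 14.00.

14.00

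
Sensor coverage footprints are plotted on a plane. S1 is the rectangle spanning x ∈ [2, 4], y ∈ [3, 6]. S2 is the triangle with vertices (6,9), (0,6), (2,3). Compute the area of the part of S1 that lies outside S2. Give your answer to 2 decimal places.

3.00

|S1| = 6, |S1∩S2| = 3.
|S1 ∖ S2| = |S1| − |S1∩S2| = 6 − 3 = 3.00.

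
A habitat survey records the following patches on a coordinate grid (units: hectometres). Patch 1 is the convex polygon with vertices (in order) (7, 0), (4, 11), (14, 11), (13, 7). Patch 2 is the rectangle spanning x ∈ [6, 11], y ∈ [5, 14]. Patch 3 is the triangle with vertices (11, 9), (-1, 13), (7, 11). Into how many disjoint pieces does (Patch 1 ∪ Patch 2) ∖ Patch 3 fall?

1

(Patch 1 ∪ Patch 2) ∖ Patch 3 is a single connected region.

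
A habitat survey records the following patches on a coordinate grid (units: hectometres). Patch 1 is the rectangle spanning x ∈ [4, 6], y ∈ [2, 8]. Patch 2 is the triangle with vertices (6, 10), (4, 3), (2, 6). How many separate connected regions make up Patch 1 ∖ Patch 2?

Patch 1 ∖ Patch 2 is a single connected region.

1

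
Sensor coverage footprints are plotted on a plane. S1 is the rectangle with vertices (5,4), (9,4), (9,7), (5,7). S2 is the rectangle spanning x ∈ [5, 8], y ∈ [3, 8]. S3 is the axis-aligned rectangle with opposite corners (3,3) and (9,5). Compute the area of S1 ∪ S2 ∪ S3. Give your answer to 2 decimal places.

By inclusion–exclusion:
Individual areas: |S1| = 12, |S2| = 15, |S3| = 12.
|S1∩S2|: x∈[5,8], y∈[4,7] → 3·3 = 9.
|S1∩S3|: x∈[5,9], y∈[4,5] → 4·1 = 4.
|S2∩S3|: x∈[5,8], y∈[3,5] → 3·2 = 6.
|S1∩S2∩S3| = 3.
|S1 ∪ S2 ∪ S3| = 39 − 19 + 3 = 23.00.

23.00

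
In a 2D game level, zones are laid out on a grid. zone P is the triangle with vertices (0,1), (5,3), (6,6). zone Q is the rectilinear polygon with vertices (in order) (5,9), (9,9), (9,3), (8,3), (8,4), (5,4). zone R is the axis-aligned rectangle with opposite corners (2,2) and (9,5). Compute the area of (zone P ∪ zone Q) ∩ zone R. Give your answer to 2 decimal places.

|zone P ∪ zone Q| = 26.5833.
|(zone P ∪ zone Q) ∩ zone R| = 9.65.

9.65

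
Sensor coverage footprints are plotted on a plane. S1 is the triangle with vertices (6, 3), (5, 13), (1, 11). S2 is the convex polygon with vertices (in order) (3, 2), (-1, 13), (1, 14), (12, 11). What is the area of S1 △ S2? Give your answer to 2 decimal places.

|S1| = 21, |S2| = 76, |S1∩S2| = 20.4068.
|S1 △ S2| = |S1| + |S2| − 2·|S1∩S2| = 21 + 76 − 40.8136 = 56.19.

56.19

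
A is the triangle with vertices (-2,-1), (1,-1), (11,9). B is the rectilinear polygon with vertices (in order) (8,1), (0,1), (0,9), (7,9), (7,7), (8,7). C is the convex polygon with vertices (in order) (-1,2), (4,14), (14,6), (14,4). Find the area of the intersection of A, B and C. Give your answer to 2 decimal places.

The intersection is the polygon with vertices (8,6.692), (8,6), (4.769,2.769), (2.508,2.468).
By the shoelace formula its area is 5.07.

5.07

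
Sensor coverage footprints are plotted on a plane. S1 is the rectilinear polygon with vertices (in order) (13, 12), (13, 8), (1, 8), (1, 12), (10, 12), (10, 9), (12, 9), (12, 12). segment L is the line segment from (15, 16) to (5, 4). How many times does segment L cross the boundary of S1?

2

The segment meets the boundary at (8.333,8), (10,10).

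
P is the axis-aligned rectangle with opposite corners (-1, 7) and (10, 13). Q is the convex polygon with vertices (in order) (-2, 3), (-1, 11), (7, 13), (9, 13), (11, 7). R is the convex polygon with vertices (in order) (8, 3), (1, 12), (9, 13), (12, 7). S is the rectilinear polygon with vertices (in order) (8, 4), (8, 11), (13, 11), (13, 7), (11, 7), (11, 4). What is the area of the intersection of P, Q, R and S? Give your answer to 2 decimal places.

7.83

The intersection is the polygon with vertices (10,10), (10,7), (8,7), (8,11), (9.667,11).
By the shoelace formula its area is 7.83.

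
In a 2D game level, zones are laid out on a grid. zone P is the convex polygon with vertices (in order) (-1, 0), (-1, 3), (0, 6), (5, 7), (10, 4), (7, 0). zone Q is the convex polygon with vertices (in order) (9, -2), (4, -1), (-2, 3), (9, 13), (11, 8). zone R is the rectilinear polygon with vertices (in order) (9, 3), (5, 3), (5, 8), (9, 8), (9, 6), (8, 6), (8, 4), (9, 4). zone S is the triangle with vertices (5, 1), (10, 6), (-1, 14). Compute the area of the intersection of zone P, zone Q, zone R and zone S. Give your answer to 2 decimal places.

8.80

The intersection is the polygon with vertices (8,4), (7,3), (5,3), (5,7), (8,5.2).
By the shoelace formula its area is 8.80.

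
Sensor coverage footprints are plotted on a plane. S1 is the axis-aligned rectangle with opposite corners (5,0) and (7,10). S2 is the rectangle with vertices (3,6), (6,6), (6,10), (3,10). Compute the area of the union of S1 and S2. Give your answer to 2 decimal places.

By inclusion–exclusion:
Individual areas: |S1| = 20, |S2| = 12.
|S1∩S2|: x∈[5,6], y∈[6,10] → 1·4 = 4.
|S1 ∪ S2| = 32 − 4 = 28.00.

28.00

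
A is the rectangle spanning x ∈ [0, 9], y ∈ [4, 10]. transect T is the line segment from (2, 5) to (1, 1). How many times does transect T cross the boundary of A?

1

The segment meets the boundary at (1.75,4).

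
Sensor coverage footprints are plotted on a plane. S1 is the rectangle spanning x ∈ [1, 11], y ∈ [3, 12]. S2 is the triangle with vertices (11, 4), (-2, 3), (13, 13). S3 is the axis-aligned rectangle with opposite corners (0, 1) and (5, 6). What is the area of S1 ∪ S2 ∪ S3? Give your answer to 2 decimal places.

By inclusion–exclusion:
Individual areas: |S1| = 90, |S2| = 57.5, |S3| = 25.
|S1∩S2| = 47.1795.
|S1∩S3|: x∈[1,5], y∈[3,6] → 4·3 = 12.
|S2∩S3| = 11.1859.
|S1∩S2∩S3| = 9.7115.
|S1 ∪ S2 ∪ S3| = 172.5 − 70.3654 + 9.7115 = 111.85.

111.85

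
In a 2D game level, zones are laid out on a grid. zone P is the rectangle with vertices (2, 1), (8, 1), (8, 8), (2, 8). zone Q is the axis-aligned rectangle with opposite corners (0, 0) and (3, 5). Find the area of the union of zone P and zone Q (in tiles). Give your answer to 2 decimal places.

53.00

By inclusion–exclusion:
Individual areas: |zone P| = 42, |zone Q| = 15.
|zone P∩zone Q|: x∈[2,3], y∈[1,5] → 1·4 = 4.
|zone P ∪ zone Q| = 57 − 4 = 53.00.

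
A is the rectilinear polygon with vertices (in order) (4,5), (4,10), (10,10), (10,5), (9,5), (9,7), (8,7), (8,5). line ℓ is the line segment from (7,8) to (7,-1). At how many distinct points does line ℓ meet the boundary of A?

The segment meets the boundary at (7,5).

1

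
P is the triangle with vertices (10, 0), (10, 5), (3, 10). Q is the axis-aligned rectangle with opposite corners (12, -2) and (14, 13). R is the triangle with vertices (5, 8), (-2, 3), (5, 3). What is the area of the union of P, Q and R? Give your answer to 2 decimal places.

64.83

By inclusion–exclusion:
Individual areas: |P| = 17.5, |Q| = 30, |R| = 17.5.
|P∩Q| = 0.
|P∩R| = 0.1714.
|Q∩R| = 0.
|P∩Q∩R| = 0.
|P ∪ Q ∪ R| = 65 − 0.1714 + 0 = 64.83.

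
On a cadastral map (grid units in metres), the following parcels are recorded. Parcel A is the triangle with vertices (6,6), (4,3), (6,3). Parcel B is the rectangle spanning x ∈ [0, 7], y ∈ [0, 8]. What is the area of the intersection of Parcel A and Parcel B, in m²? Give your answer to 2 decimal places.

The intersection is the polygon with vertices (6,3), (4,3), (6,6).
By the shoelace formula its area is 3.00.

3.00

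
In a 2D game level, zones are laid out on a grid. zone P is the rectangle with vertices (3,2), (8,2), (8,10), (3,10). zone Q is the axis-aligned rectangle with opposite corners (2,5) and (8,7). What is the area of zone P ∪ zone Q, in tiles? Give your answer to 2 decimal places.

42.00

By inclusion–exclusion:
Individual areas: |zone P| = 40, |zone Q| = 12.
|zone P∩zone Q|: x∈[3,8], y∈[5,7] → 5·2 = 10.
|zone P ∪ zone Q| = 52 − 10 = 42.00.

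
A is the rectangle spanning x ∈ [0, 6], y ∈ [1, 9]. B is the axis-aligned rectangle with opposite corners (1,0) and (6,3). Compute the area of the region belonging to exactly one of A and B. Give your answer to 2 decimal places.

43.00

|A∩B|: x∈[1,6], y∈[1,3] → 5·2 = 10.
|A △ B| = |A| + |B| − 2·|A∩B| = 48 + 15 − 20 = 43.00.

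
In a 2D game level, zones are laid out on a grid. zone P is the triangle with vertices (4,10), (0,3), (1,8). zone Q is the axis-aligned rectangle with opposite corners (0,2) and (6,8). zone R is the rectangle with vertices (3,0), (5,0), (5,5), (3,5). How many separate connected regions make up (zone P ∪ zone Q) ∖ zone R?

(zone P ∪ zone Q) ∖ zone R is a single connected region.

1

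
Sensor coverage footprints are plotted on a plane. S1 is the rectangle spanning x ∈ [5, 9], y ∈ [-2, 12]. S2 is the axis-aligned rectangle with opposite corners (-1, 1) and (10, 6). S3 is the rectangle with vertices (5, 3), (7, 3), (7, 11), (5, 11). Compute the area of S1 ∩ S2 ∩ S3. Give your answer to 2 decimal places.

The intersection is the polygon with vertices (5,6), (7,6), (7,3), (5,3).
By the shoelace formula its area is 6.00.

6.00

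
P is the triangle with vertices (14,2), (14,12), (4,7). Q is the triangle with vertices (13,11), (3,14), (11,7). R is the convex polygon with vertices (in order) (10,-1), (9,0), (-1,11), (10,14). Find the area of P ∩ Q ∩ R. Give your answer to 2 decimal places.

The intersection is the polygon with vertices (8.454,9.227), (10,10), (10,7.875).
By the shoelace formula its area is 1.64.

1.64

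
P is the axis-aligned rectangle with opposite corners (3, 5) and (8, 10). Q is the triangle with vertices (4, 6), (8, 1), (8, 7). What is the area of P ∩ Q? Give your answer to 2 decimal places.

5.60

The intersection is the polygon with vertices (8,5), (4.8,5), (4,6), (8,7).
By the shoelace formula its area is 5.60.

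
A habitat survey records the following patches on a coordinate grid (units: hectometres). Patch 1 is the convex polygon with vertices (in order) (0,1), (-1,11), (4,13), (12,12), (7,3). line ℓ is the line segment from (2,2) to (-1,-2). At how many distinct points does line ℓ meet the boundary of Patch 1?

1

The segment meets the boundary at (1.591,1.455).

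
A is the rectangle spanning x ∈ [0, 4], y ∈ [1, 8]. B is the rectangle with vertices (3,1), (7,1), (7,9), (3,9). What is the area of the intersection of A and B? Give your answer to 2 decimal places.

|A∩B|: x∈[3,4], y∈[1,8] → 1·7 = 7.

7.00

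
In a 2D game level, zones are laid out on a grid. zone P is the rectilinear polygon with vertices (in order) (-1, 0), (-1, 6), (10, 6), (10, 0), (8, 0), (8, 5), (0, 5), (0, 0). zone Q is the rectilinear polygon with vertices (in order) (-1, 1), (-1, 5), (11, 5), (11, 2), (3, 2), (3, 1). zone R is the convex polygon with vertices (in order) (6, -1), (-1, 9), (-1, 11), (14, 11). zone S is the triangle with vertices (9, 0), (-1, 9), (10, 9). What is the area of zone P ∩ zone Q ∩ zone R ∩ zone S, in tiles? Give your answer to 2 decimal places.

2.82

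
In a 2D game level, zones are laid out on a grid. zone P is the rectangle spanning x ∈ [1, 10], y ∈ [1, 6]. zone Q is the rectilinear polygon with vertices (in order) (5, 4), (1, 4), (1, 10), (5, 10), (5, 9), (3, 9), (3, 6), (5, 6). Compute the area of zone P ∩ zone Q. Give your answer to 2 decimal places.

8.00

The intersection is the polygon with vertices (5,6), (5,4), (1,4), (1,6), (3,6).
By the shoelace formula its area is 8.00.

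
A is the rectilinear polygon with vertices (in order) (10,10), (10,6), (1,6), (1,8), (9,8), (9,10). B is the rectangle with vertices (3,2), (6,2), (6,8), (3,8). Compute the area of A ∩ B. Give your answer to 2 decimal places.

6.00

The intersection is the polygon with vertices (3,6), (3,8), (6,8), (6,6).
By the shoelace formula its area is 6.00.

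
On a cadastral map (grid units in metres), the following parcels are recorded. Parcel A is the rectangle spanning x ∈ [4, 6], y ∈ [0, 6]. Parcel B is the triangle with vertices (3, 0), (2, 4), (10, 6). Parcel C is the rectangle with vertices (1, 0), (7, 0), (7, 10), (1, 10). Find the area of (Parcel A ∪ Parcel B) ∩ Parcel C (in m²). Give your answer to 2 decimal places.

|Parcel A ∪ Parcel B| = 22.9286.
|(Parcel A ∪ Parcel B) ∩ Parcel C| = 20.20.

20.20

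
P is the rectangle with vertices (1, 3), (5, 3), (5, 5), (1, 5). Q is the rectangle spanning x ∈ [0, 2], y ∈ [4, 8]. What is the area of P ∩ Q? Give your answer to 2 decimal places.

1.00

|P∩Q|: x∈[1,2], y∈[4,5] → 1·1 = 1.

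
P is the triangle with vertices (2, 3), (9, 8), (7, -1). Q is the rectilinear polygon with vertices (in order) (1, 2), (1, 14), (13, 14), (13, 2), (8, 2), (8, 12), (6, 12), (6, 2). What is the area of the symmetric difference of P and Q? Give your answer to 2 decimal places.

128.54

|P| = 26.5, |Q| = 124, |P∩Q| = 10.9821.
|P △ Q| = |P| + |Q| − 2·|P∩Q| = 26.5 + 124 − 21.9643 = 128.54.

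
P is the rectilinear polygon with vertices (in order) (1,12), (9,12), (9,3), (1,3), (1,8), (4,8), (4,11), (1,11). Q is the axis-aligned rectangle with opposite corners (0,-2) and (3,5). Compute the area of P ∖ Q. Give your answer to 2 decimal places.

59.00

|P| = 63, |P∩Q| = 4.
|P ∖ Q| = |P| − |P∩Q| = 63 − 4 = 59.00.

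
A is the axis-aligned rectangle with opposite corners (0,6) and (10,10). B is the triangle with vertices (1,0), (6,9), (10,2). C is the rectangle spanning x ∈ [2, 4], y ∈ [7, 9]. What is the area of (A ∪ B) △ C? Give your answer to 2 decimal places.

66.43

|A ∪ B| = 70.4286.
|(A ∪ B) ∩ C| = 4.
|(A ∪ B) △ C| = 70.4286 + 4 − 8 = 66.43.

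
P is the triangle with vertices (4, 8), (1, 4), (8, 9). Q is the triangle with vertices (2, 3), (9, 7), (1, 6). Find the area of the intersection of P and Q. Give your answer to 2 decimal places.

The intersection is the polygon with vertices (2.655,6.207), (4.394,6.424), (1.538,4.385), (1.462,4.615).
By the shoelace formula its area is 1.66.

1.66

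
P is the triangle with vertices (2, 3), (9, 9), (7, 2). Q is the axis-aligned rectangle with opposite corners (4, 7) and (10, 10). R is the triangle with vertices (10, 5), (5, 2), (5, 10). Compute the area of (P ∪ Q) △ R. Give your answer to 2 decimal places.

24.22

|P ∪ Q| = 34.7381.
|(P ∪ Q) ∩ R| = 15.2612.
|(P ∪ Q) △ R| = 34.7381 + 20 − 30.5225 = 24.22.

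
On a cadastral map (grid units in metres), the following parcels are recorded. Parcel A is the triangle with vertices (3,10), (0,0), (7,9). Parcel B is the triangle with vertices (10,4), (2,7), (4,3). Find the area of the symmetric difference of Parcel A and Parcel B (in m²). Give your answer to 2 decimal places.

|Parcel A| = 21.5, |Parcel B| = 13, |Parcel A∩Parcel B| = 2.9157.
|Parcel A △ Parcel B| = |Parcel A| + |Parcel B| − 2·|Parcel A∩Parcel B| = 21.5 + 13 − 5.8315 = 28.67.

28.67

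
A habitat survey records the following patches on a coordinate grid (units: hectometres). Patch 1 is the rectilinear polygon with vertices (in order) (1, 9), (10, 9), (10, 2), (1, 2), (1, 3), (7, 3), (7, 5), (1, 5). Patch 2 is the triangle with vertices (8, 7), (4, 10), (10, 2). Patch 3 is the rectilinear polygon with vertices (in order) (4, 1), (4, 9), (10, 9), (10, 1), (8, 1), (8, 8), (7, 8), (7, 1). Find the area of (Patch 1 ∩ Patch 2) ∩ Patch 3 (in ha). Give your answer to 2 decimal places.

4.67

|Patch 1 ∩ Patch 2| = 6.7083.
|(Patch 1 ∩ Patch 2) ∩ Patch 3| = 4.67.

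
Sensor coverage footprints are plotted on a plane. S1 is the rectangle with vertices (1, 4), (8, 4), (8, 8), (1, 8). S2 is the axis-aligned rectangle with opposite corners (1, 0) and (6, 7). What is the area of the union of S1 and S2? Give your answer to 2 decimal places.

By inclusion–exclusion:
Individual areas: |S1| = 28, |S2| = 35.
|S1∩S2|: x∈[1,6], y∈[4,7] → 5·3 = 15.
|S1 ∪ S2| = 63 − 15 = 48.00.

48.00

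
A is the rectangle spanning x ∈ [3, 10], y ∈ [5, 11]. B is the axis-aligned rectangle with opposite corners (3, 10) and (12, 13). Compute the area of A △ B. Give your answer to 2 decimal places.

|A∩B|: x∈[3,10], y∈[10,11] → 7·1 = 7.
|A △ B| = |A| + |B| − 2·|A∩B| = 42 + 27 − 14 = 55.00.

55.00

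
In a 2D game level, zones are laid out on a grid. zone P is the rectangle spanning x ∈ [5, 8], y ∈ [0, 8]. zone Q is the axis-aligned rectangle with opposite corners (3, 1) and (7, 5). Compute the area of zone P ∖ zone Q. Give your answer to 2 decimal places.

|zone P∩zone Q|: x∈[5,7], y∈[1,5] → 2·4 = 8.
|zone P| = 24.
|zone P ∖ zone Q| = |zone P| − |zone P∩zone Q| = 24 − 8 = 16.00.

16.00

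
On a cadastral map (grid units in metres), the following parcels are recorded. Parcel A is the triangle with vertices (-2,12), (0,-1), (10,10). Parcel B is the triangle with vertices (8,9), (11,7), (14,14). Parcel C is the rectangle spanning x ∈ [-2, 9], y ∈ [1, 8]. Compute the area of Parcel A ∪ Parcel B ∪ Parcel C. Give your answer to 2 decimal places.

124.34

By inclusion–exclusion:
Individual areas: |Parcel A| = 76, |Parcel B| = 13.5, |Parcel C| = 77.
|Parcel A∩Parcel B| = 1.2369.
|Parcel A∩Parcel C| = 40.9231.
|Parcel B∩Parcel C| = 0.
|Parcel A∩Parcel B∩Parcel C| = 0.
|Parcel A ∪ Parcel B ∪ Parcel C| = 166.5 − 42.16 + 0 = 124.34.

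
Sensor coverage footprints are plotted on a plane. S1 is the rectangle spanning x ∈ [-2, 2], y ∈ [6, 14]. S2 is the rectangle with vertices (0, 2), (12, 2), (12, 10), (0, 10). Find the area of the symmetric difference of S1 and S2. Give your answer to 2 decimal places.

112.00

|S1∩S2|: x∈[0,2], y∈[6,10] → 2·4 = 8.
|S1 △ S2| = |S1| + |S2| − 2·|S1∩S2| = 32 + 96 − 16 = 112.00.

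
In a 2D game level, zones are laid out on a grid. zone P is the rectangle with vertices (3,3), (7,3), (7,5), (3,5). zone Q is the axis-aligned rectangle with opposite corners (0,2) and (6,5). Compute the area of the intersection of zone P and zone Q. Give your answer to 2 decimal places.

6.00

|zone P∩zone Q|: x∈[3,6], y∈[3,5] → 3·2 = 6.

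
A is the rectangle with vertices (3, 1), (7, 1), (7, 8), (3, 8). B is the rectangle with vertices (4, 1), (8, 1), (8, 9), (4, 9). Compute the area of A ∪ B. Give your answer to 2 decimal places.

By inclusion–exclusion:
Individual areas: |A| = 28, |B| = 32.
|A∩B|: x∈[4,7], y∈[1,8] → 3·7 = 21.
|A ∪ B| = 60 − 21 = 39.00.

39.00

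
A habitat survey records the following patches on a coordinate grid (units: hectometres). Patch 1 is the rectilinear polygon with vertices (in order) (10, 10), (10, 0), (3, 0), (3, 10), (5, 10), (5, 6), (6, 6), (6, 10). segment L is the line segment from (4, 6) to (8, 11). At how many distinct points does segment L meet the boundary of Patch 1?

The segment meets the boundary at (7.2,10), (5,7.25), (6,8.5).

3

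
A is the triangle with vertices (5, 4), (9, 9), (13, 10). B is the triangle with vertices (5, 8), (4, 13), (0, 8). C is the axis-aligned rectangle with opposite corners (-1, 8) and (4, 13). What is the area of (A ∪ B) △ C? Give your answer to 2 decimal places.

25.50

|A ∪ B| = 20.5.
|(A ∪ B) ∩ C| = 10.
|(A ∪ B) △ C| = 20.5 + 25 − 20 = 25.50.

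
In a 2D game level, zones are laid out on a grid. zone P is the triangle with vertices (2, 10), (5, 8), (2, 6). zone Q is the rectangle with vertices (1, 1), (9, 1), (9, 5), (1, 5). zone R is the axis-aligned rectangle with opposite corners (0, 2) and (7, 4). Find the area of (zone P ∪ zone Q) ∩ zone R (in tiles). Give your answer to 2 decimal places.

12.00

The region (zone P ∪ zone Q) ∩ zone R is the polygon with vertices (1,4), (7,4), (7,2), (1,2).
By the shoelace formula its area is 12.00.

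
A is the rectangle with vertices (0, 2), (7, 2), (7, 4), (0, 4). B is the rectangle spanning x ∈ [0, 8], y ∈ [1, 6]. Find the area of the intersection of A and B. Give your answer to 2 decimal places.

14.00

|A∩B|: x∈[0,7], y∈[2,4] → 7·2 = 14.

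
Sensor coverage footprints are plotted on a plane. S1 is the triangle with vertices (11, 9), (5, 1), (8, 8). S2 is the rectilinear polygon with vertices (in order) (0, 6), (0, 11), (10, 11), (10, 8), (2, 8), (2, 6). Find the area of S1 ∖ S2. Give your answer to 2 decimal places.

|S1| = 9, |S1∩S2| = 0.6667.
|S1 ∖ S2| = |S1| − |S1∩S2| = 9 − 0.6667 = 8.33.

8.33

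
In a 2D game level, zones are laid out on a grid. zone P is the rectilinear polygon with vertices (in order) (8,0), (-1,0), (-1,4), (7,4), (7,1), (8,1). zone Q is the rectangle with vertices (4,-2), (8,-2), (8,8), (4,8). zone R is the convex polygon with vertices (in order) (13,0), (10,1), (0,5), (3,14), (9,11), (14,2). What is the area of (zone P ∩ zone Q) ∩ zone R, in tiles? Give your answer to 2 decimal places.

3.60

The region (zone P ∩ zone Q) ∩ zone R is the polygon with vertices (4,4), (7,4), (7,2.2), (4,3.4).
By the shoelace formula its area is 3.60.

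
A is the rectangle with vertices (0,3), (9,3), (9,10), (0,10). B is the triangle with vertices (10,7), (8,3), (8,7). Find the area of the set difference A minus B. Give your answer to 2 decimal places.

|A| = 63, |A∩B| = 3.
|A ∖ B| = |A| − |A∩B| = 63 − 3 = 60.00.

60.00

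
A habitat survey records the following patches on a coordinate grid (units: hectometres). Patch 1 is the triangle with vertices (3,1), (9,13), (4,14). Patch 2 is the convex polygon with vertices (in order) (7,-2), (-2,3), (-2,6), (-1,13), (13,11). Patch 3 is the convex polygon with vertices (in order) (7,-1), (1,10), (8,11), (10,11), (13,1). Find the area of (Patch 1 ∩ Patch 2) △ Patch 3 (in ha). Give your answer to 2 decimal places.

77.79

|Patch 1 ∩ Patch 2| = 25.5072.
|(Patch 1 ∩ Patch 2) ∩ Patch 3| = 17.1098.
|(Patch 1 ∩ Patch 2) △ Patch 3| = 25.5072 + 86.5 − 34.2195 = 77.79.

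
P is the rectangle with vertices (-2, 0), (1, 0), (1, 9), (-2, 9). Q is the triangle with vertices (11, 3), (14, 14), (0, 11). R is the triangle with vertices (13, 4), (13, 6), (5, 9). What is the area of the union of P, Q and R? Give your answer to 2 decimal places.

101.85

By inclusion–exclusion:
Individual areas: |P| = 27, |Q| = 72.5, |R| = 8.
|P∩Q| = 0.
|P∩R| = 0.
|Q∩R| = 5.6499.
|P∩Q∩R| = 0.
|P ∪ Q ∪ R| = 107.5 − 5.6499 + 0 = 101.85.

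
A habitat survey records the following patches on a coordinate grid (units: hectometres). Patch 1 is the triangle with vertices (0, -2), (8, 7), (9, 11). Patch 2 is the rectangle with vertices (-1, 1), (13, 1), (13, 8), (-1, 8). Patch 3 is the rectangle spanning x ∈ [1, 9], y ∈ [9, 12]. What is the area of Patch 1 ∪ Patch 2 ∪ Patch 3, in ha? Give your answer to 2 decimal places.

123.99

By inclusion–exclusion:
Individual areas: |Patch 1| = 11.5, |Patch 2| = 98, |Patch 3| = 24.
|Patch 1∩Patch 2| = 8.625.
|Patch 1∩Patch 3| = 0.8846.
|Patch 2∩Patch 3| = 0 (no overlap).
|Patch 1∩Patch 2∩Patch 3| = 0.
|Patch 1 ∪ Patch 2 ∪ Patch 3| = 133.5 − 9.5096 + 0 = 123.99.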